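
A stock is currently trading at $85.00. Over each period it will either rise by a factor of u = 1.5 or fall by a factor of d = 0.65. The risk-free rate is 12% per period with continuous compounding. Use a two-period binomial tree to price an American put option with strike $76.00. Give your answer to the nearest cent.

$8.07

Risk-neutral probability p = (e^0.12 − 0.65)/(1.5 − 0.65) = 0.4775/0.8500 = 0.5618
Terminal stock prices: S_uu = 191.2, S_ud = 82.88, S_dd = 35.91
Terminal payoffs (K − S): max(-115.2, 0) = 0, max(-6.875, 0) = 0, max(40.09, 0) = 40.09
Node u (S = 127.5): continuation = e^(−0.12)·[0.5618·0.0000 + 0.4382·0.0000] = 0.0000; exercise value = 0.0000 ≤ continuation, so V_u = 0.0000
Node d (S = 55.25): continuation = e^(−0.12)·[0.5618·0.0000 + 0.4382·40.0875] = 15.5813; exercise value = 20.7500 > continuation, so V_d = 20.7500 (exercise)
Node 0 (S = 85): continuation = e^(−0.12)·[0.5618·0.0000 + 0.4382·20.7500] = 8.0652; exercise value = 0.0000 ≤ continuation, so V_0 = 8.0652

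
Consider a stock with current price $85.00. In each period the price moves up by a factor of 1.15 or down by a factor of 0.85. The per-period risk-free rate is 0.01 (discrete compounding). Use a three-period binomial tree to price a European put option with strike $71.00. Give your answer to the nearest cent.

Risk-neutral probability p = (1 + 0.01 − 0.85)/(1.15 − 0.85) = 0.1600/0.3000 = 0.5333
Terminal stock prices: S_uuu = 129.3, S_uud = 95.55, S_udd = 70.62, S_ddd = 52.2
Terminal payoffs (K − S): max(-58.27, 0) = 0, max(-24.55, 0) = 0, max(0.3756, 0) = 0.3756, max(18.8, 0) = 18.8
Node uu (S = 112.4): V_uu = 1/1.01·[0.5333·0.0000 + 0.4667·0.0000] = 0.0000
Node ud (S = 83.09): V_ud = 1/1.01·[0.5333·0.0000 + 0.4667·0.3756] = 0.1736
Node dd (S = 61.41): V_dd = 1/1.01·[0.5333·0.3756 + 0.4667·18.7994] = 8.8845
Node u (S = 97.75): V_u = 1/1.01·[0.5333·0.0000 + 0.4667·0.1736] = 0.0802
Node d (S = 72.25): V_d = 1/1.01·[0.5333·0.1736 + 0.4667·8.8845] = 4.1967
Node 0 (S = 85): V_0 = 1/1.01·[0.5333·0.0802 + 0.4667·4.1967] = 1.9814

$1.98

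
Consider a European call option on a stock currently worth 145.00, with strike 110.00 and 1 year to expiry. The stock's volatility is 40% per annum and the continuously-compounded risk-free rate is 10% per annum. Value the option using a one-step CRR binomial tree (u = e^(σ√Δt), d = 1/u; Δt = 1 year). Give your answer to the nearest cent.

CRR parameters: u = e^(σ√Δt) = e^(0.4·√1) = 1.4918, d = 1/u = 0.6703
Per-period rate: rΔt = 0.1·1 = 0.1, so R = e^0.1 = 1.1052
Risk-neutral probability p = (e^0.1 − 0.6703)/(1.4918 − 0.6703) = 0.4349/0.8215 = 0.5293
Terminal stock prices: S_u = 216.3, S_d = 97.2
Terminal payoffs (S − K): max(106.3, 0) = 106.3, max(-12.8, 0) = 0
Node 0 (S = 145): V_0 = e^(−0.1)·[0.5293·106.3146 + 0.4707·0.0000] = 50.9206

50.92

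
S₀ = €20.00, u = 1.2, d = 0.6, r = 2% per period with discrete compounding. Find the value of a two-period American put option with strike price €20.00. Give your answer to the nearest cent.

Risk-neutral probability p = (1 + 0.02 − 0.6)/(1.2 − 0.6) = 0.4200/0.6000 = 0.7000
Terminal stock prices: S_uu = 28.8, S_ud = 14.4, S_dd = 7.2
Terminal payoffs (K − S): max(-8.8, 0) = 0, max(5.6, 0) = 5.6, max(12.8, 0) = 12.8
Node u (S = 24): continuation = 1/1.02·[0.7000·0.0000 + 0.3000·5.6000] = 1.6471; exercise value = 0.0000 ≤ continuation, so V_u = 1.6471
Node d (S = 12): continuation = 1/1.02·[0.7000·5.6000 + 0.3000·12.8000] = 7.6078; exercise value = 8.0000 > continuation, so V_d = 8.0000 (exercise)
Node 0 (S = 20): continuation = 1/1.02·[0.7000·1.6471 + 0.3000·8.0000] = 3.4833; exercise value = 0.0000 ≤ continuation, so V_0 = 3.4833

€3.48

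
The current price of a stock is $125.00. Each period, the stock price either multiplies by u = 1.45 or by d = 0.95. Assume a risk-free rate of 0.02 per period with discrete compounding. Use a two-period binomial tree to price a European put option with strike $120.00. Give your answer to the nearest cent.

Risk-neutral probability p = (1 + 0.02 − 0.95)/(1.45 − 0.95) = 0.0700/0.5000 = 0.1400
Terminal stock prices: S_uu = 262.8, S_ud = 172.2, S_dd = 112.8
Terminal payoffs (K − S): max(-142.8, 0) = 0, max(-52.19, 0) = 0, max(7.188, 0) = 7.188
Node u (S = 181.2): V_u = 1/1.02·[0.1400·0.0000 + 0.8600·0.0000] = 0.0000
Node d (S = 118.8): V_d = 1/1.02·[0.1400·0.0000 + 0.8600·7.1875] = 6.0600
Node 0 (S = 125): V_0 = 1/1.02·[0.1400·0.0000 + 0.8600·6.0600] = 5.1095

$5.11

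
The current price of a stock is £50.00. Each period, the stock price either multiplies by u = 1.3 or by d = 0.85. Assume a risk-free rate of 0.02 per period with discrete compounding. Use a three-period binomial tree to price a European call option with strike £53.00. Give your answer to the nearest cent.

Risk-neutral probability p = (1 + 0.02 − 0.85)/(1.3 − 0.85) = 0.1700/0.4500 = 0.3778
Terminal stock prices: S_uuu = 109.9, S_uud = 71.83, S_udd = 46.96, S_ddd = 30.71
Terminal payoffs (S − K): max(56.85, 0) = 56.85, max(18.83, 0) = 18.83, max(-6.038, 0) = 0, max(-22.29, 0) = 0
Node uu (S = 84.5): V_uu = 1/1.02·[0.3778·56.8500 + 0.6222·18.8250] = 32.5392
Node ud (S = 55.25): V_ud = 1/1.02·[0.3778·18.8250 + 0.6222·0.0000] = 6.9722
Node dd (S = 36.12): V_dd = 1/1.02·[0.3778·0.0000 + 0.6222·0.0000] = 0.0000
Node u (S = 65): V_u = 1/1.02·[0.3778·32.5392 + 0.6222·6.9722] = 16.3048
Node d (S = 42.5): V_d = 1/1.02·[0.3778·6.9722 + 0.6222·0.0000] = 2.5823
Node 0 (S = 50): V_0 = 1/1.02·[0.3778·16.3048 + 0.6222·2.5823] = 7.6141

£7.61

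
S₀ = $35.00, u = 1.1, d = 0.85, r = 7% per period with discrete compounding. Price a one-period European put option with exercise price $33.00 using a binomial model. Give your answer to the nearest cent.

$0.36

Risk-neutral probability p = (1 + 0.07 − 0.85)/(1.1 − 0.85) = 0.2200/0.2500 = 0.8800
Terminal stock prices: S_u = 38.5, S_d = 29.75
Terminal payoffs (K − S): max(-5.5, 0) = 0, max(3.25, 0) = 3.25
Node 0 (S = 35): V_0 = 1/1.07·[0.8800·0.0000 + 0.1200·3.2500] = 0.3645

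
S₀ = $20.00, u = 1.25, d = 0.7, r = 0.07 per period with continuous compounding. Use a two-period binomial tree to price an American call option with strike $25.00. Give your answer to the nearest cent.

Risk-neutral probability p = (e^0.07 − 0.7)/(1.25 − 0.7) = 0.3725/0.5500 = 0.6773
Terminal stock prices: S_uu = 31.25, S_ud = 17.5, S_dd = 9.8
Terminal payoffs (S − K): max(6.25, 0) = 6.25, max(-7.5, 0) = 0, max(-15.2, 0) = 0
Node u (S = 25): continuation = e^(−0.07)·[0.6773·6.2500 + 0.3227·0.0000] = 3.9469; exercise value = 0.0000 ≤ continuation, so V_u = 3.9469
Node d (S = 14): continuation = e^(−0.07)·[0.6773·0.0000 + 0.3227·0.0000] = 0.0000; exercise value = 0.0000 ≤ continuation, so V_d = 0.0000
Node 0 (S = 20): continuation = e^(−0.07)·[0.6773·3.9469 + 0.3227·0.0000] = 2.4924; exercise value = 0.0000 ≤ continuation, so V_0 = 2.4924

$2.49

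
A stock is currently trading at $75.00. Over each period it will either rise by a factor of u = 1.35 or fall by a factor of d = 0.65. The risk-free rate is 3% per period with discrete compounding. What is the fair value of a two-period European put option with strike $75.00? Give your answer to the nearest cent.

Risk-neutral probability p = (1 + 0.03 − 0.65)/(1.35 − 0.65) = 0.3800/0.7000 = 0.5429
Terminal stock prices: S_uu = 136.7, S_ud = 65.81, S_dd = 31.69
Terminal payoffs (K − S): max(-61.69, 0) = 0, max(9.188, 0) = 9.188, max(43.31, 0) = 43.31
Node u (S = 101.2): V_u = 1/1.03·[0.5429·0.0000 + 0.4571·9.1875] = 4.0777
Node d (S = 48.75): V_d = 1/1.03·[0.5429·9.1875 + 0.4571·43.3125] = 24.0655
Node 0 (S = 75): V_0 = 1/1.03·[0.5429·4.0777 + 0.4571·24.0655] = 12.8301

$12.83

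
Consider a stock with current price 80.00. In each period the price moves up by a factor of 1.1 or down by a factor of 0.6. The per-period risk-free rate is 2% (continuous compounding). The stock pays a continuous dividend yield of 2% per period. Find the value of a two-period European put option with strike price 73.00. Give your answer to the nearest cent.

7.91

Per-period risk-free factor R = e^0.02 = 1.0202; dividend-adjusted growth = e^(0.02−0.02) = 1.0000.
Risk-neutral probability p = (1.0000 − 0.6)/(1.1 − 0.6) = 0.4000/0.5000 = 0.8000
Terminal stock prices: S_uu = 96.8, S_ud = 52.8, S_dd = 28.8
Terminal payoffs (K − S): max(-23.8, 0) = 0, max(20.2, 0) = 20.2, max(44.2, 0) = 44.2
Node u (S = 88): V_u = e^(−0.02)·[0.8000·0.0000 + 0.2000·20.2000] = 3.9600
Node d (S = 48): V_d = e^(−0.02)·[0.8000·20.2000 + 0.2000·44.2000] = 24.5050
Node 0 (S = 80): V_0 = e^(−0.02)·[0.8000·3.9600 + 0.2000·24.5050] = 7.9092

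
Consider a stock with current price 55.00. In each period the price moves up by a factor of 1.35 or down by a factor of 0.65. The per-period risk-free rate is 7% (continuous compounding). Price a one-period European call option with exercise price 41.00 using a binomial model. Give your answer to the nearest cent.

18.71

Risk-neutral probability p = (e^0.07 − 0.65)/(1.35 − 0.65) = 0.4225/0.7000 = 0.6036
Terminal stock prices: S_u = 74.25, S_d = 35.75
Terminal payoffs (S − K): max(33.25, 0) = 33.25, max(-5.25, 0) = 0
Node 0 (S = 55): V_0 = e^(−0.07)·[0.6036·33.2500 + 0.3964·0.0000] = 18.7123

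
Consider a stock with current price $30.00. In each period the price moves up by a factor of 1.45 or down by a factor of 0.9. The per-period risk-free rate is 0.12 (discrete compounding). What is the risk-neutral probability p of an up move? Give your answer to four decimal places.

Risk-neutral probability p = (1 + 0.12 − 0.9)/(1.45 − 0.9) = 0.2200/0.5500 = 0.4000

p = 0.4000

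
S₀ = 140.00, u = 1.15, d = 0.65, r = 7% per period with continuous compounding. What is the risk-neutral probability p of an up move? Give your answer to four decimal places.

Risk-neutral probability p = (e^0.07 − 0.65)/(1.15 − 0.65) = 0.4225/0.5000 = 0.8450

p = 0.8450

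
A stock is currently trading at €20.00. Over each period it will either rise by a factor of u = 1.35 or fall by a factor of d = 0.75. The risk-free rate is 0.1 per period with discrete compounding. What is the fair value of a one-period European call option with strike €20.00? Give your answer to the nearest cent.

€3.71

Risk-neutral probability p = (1 + 0.1 − 0.75)/(1.35 − 0.75) = 0.3500/0.6000 = 0.5833
Terminal stock prices: S_u = 27, S_d = 15
Terminal payoffs (S − K): max(7, 0) = 7, max(-5, 0) = 0
Node 0 (S = 20): V_0 = 1/1.1·[0.5833·7.0000 + 0.4167·0.0000] = 3.7121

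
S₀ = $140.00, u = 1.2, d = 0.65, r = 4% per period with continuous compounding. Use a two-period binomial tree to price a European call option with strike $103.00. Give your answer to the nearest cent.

$48.31

Risk-neutral probability p = (e^0.04 − 0.65)/(1.2 − 0.65) = 0.3908/0.5500 = 0.7106
Terminal stock prices: S_uu = 201.6, S_ud = 109.2, S_dd = 59.15
Terminal payoffs (S − K): max(98.6, 0) = 98.6, max(6.2, 0) = 6.2, max(-43.85, 0) = 0
Node u (S = 168): V_u = e^(−0.04)·[0.7106·98.6000 + 0.2894·6.2000] = 69.0387
Node d (S = 91): V_d = e^(−0.04)·[0.7106·6.2000 + 0.2894·0.0000] = 4.2328
Node 0 (S = 140): V_0 = e^(−0.04)·[0.7106·69.0387 + 0.2894·4.2328] = 48.3100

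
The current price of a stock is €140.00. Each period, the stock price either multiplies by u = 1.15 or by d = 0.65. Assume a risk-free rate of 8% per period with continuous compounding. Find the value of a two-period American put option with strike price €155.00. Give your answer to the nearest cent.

Risk-neutral probability p = (e^0.08 − 0.65)/(1.15 − 0.65) = 0.4333/0.5000 = 0.8666
Terminal stock prices: S_uu = 185.1, S_ud = 104.7, S_dd = 59.15
Terminal payoffs (K − S): max(-30.15, 0) = 0, max(50.35, 0) = 50.35, max(95.85, 0) = 95.85
Node u (S = 161): continuation = e^(−0.08)·[0.8666·0.0000 + 0.1334·50.3500] = 6.2015; exercise value = 0.0000 ≤ continuation, so V_u = 6.2015
Node d (S = 91): continuation = e^(−0.08)·[0.8666·50.3500 + 0.1334·95.8500] = 52.0830; exercise value = 64.0000 > continuation, so V_d = 64.0000 (exercise)
Node 0 (S = 140): continuation = e^(−0.08)·[0.8666·6.2015 + 0.1334·64.0000] = 12.8436; exercise value = 15.0000 > continuation, so V_0 = 15.0000 (exercise)

€15.00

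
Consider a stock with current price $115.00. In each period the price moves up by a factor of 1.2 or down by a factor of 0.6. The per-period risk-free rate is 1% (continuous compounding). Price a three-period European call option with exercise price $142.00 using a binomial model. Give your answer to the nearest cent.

$17.57

Risk-neutral probability p = (e^0.01 − 0.6)/(1.2 − 0.6) = 0.4101/0.6000 = 0.6834
Terminal stock prices: S_uuu = 198.7, S_uud = 99.36, S_udd = 49.68, S_ddd = 24.84
Terminal payoffs (S − K): max(56.72, 0) = 56.72, max(-42.64, 0) = 0, max(-92.32, 0) = 0, max(-117.2, 0) = 0
Node uu (S = 165.6): V_uu = e^(−0.01)·[0.6834·56.7200 + 0.3166·0.0000] = 38.3777
Node ud (S = 82.8): V_ud = e^(−0.01)·[0.6834·0.0000 + 0.3166·0.0000] = 0.0000
Node dd (S = 41.4): V_dd = e^(−0.01)·[0.6834·0.0000 + 0.3166·0.0000] = 0.0000
Node u (S = 138): V_u = e^(−0.01)·[0.6834·38.3777 + 0.3166·0.0000] = 25.9670
Node d (S = 69): V_d = e^(−0.01)·[0.6834·0.0000 + 0.3166·0.0000] = 0.0000
Node 0 (S = 115): V_0 = e^(−0.01)·[0.6834·25.9670 + 0.3166·0.0000] = 17.5697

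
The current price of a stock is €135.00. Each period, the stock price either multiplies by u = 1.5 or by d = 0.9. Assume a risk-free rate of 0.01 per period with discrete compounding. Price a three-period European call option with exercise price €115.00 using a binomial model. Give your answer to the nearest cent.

Risk-neutral probability p = (1 + 0.01 − 0.9)/(1.5 − 0.9) = 0.1100/0.6000 = 0.1833
Terminal stock prices: S_uuu = 455.6, S_uud = 273.4, S_udd = 164, S_ddd = 98.42
Terminal payoffs (S − K): max(340.6, 0) = 340.6, max(158.4, 0) = 158.4, max(49.03, 0) = 49.03, max(-16.58, 0) = 0
Node uu (S = 303.8): V_uu = 1/1.01·[0.1833·340.6250 + 0.8167·158.3750] = 189.8886
Node ud (S = 182.2): V_ud = 1/1.01·[0.1833·158.3750 + 0.8167·49.0250] = 68.3886
Node dd (S = 109.4): V_dd = 1/1.01·[0.1833·49.0250 + 0.8167·0.0000] = 8.8989
Node u (S = 202.5): V_u = 1/1.01·[0.1833·189.8886 + 0.8167·68.3886] = 89.7660
Node d (S = 121.5): V_d = 1/1.01·[0.1833·68.3886 + 0.8167·8.8989] = 19.6093
Node 0 (S = 135): V_0 = 1/1.01·[0.1833·89.7660 + 0.8167·19.6093] = 32.1498

€32.15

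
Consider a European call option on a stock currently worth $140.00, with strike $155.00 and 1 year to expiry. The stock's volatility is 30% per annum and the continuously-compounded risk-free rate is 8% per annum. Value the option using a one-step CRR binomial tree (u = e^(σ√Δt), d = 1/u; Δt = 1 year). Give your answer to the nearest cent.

$17.64

CRR parameters: u = e^(σ√Δt) = e^(0.3·√1) = 1.3499, d = 1/u = 0.7408
Per-period rate: rΔt = 0.08·1 = 0.08, so R = e^0.08 = 1.0833
Risk-neutral probability p = (e^0.08 − 0.7408)/(1.3499 − 0.7408) = 0.3425/0.6090 = 0.5623
Terminal stock prices: S_u = 189, S_d = 103.7
Terminal payoffs (S − K): max(33.98, 0) = 33.98, max(-51.29, 0) = 0
Node 0 (S = 140): V_0 = e^(−0.08)·[0.5623·33.9802 + 0.4377·0.0000] = 17.6383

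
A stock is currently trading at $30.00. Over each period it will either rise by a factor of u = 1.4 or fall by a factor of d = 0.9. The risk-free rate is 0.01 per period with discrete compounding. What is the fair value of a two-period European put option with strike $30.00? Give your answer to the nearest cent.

Risk-neutral probability p = (1 + 0.01 − 0.9)/(1.4 − 0.9) = 0.1100/0.5000 = 0.2200
Terminal stock prices: S_uu = 58.8, S_ud = 37.8, S_dd = 24.3
Terminal payoffs (K − S): max(-28.8, 0) = 0, max(-7.8, 0) = 0, max(5.7, 0) = 5.7
Node u (S = 42): V_u = 1/1.01·[0.2200·0.0000 + 0.7800·0.0000] = 0.0000
Node d (S = 27): V_d = 1/1.01·[0.2200·0.0000 + 0.7800·5.7000] = 4.4020
Node 0 (S = 30): V_0 = 1/1.01·[0.2200·0.0000 + 0.7800·4.4020] = 3.3995

$3.40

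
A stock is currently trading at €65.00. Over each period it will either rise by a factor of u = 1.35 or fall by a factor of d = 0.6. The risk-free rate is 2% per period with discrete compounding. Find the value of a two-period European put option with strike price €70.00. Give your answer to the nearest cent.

€16.89

Risk-neutral probability p = (1 + 0.02 − 0.6)/(1.35 − 0.6) = 0.4200/0.7500 = 0.5600
Terminal stock prices: S_uu = 118.5, S_ud = 52.65, S_dd = 23.4
Terminal payoffs (K − S): max(-48.46, 0) = 0, max(17.35, 0) = 17.35, max(46.6, 0) = 46.6
Node u (S = 87.75): V_u = 1/1.02·[0.5600·0.0000 + 0.4400·17.3500] = 7.4843
Node d (S = 39): V_d = 1/1.02·[0.5600·17.3500 + 0.4400·46.6000] = 29.6275
Node 0 (S = 65): V_0 = 1/1.02·[0.5600·7.4843 + 0.4400·29.6275] = 16.8895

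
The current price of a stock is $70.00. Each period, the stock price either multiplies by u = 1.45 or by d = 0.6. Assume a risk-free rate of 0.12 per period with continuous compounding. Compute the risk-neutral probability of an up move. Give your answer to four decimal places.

p = 0.6206

Risk-neutral probability p = (e^0.12 − 0.6)/(1.45 − 0.6) = 0.5275/0.8500 = 0.6206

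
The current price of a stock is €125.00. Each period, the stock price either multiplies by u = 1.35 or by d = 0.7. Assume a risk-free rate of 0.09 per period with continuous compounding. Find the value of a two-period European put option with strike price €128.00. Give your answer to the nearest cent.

Risk-neutral probability p = (e^0.09 − 0.7)/(1.35 − 0.7) = 0.3942/0.6500 = 0.6064
Terminal stock prices: S_uu = 227.8, S_ud = 118.1, S_dd = 61.25
Terminal payoffs (K − S): max(-99.81, 0) = 0, max(9.875, 0) = 9.875, max(66.75, 0) = 66.75
Node u (S = 168.8): V_u = e^(−0.09)·[0.6064·0.0000 + 0.3936·9.8750] = 3.5521
Node d (S = 87.5): V_d = e^(−0.09)·[0.6064·9.8750 + 0.3936·66.7500] = 29.4832
Node 0 (S = 125): V_0 = e^(−0.09)·[0.6064·3.5521 + 0.3936·29.4832] = 12.5739

€12.57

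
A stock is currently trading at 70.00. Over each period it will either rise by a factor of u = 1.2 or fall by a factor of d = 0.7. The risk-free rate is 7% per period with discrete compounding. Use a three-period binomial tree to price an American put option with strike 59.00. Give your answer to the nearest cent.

3.16

Risk-neutral probability p = (1 + 0.07 − 0.7)/(1.2 − 0.7) = 0.3700/0.5000 = 0.7400
Terminal stock prices: S_uuu = 121, S_uud = 70.56, S_udd = 41.16, S_ddd = 24.01
Terminal payoffs (K − S): max(-61.96, 0) = 0, max(-11.56, 0) = 0, max(17.84, 0) = 17.84, max(34.99, 0) = 34.99
Node uu (S = 100.8): continuation = 1/1.07·[0.7400·0.0000 + 0.2600·0.0000] = 0.0000; exercise value = 0.0000 ≤ continuation, so V_uu = 0.0000
Node ud (S = 58.8): continuation = 1/1.07·[0.7400·0.0000 + 0.2600·17.8400] = 4.3350; exercise value = 0.2000 ≤ continuation, so V_ud = 4.3350
Node dd (S = 34.3): continuation = 1/1.07·[0.7400·17.8400 + 0.2600·34.9900] = 20.8402; exercise value = 24.7000 > continuation, so V_dd = 24.7000 (exercise)
Node u (S = 84): continuation = 1/1.07·[0.7400·0.0000 + 0.2600·4.3350] = 1.0534; exercise value = 0.0000 ≤ continuation, so V_u = 1.0534
Node d (S = 49): continuation = 1/1.07·[0.7400·4.3350 + 0.2600·24.7000] = 8.9999; exercise value = 10.0000 > continuation, so V_d = 10.0000 (exercise)
Node 0 (S = 70): continuation = 1/1.07·[0.7400·1.0534 + 0.2600·10.0000] = 3.1584; exercise value = 0.0000 ≤ continuation, so V_0 = 3.1584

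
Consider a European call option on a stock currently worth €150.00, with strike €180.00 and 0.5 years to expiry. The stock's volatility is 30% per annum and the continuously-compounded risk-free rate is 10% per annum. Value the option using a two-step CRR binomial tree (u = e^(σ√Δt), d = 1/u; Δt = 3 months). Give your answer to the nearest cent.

CRR parameters: u = e^(σ√Δt) = e^(0.3·√0.25) = 1.1618, d = 1/u = 0.8607
Per-period rate: rΔt = 0.1·0.25 = 0.025, so R = e^0.025 = 1.0253
Risk-neutral probability p = (e^0.025 − 0.8607)/(1.1618 − 0.8607) = 0.1646/0.3011 = 0.5466
Terminal stock prices: S_uu = 202.5, S_ud = 150, S_dd = 111.1
Terminal payoffs (S − K): max(22.48, 0) = 22.48, max(-30, 0) = 0, max(-68.88, 0) = 0
Node u (S = 174.3): V_u = e^(−0.025)·[0.5466·22.4788 + 0.4534·0.0000] = 11.9844
Node d (S = 129.1): V_d = e^(−0.025)·[0.5466·0.0000 + 0.4534·0.0000] = 0.0000
Node 0 (S = 150): V_0 = e^(−0.025)·[0.5466·11.9844 + 0.4534·0.0000] = 6.3894

€6.39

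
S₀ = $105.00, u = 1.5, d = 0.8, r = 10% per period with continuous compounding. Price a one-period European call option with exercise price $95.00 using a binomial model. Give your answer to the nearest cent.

$24.65

Risk-neutral probability p = (e^0.1 − 0.8)/(1.5 − 0.8) = 0.3052/0.7000 = 0.4360
Terminal stock prices: S_u = 157.5, S_d = 84
Terminal payoffs (S − K): max(62.5, 0) = 62.5, max(-11, 0) = 0
Node 0 (S = 105): V_0 = e^(−0.1)·[0.4360·62.5000 + 0.5640·0.0000] = 24.6545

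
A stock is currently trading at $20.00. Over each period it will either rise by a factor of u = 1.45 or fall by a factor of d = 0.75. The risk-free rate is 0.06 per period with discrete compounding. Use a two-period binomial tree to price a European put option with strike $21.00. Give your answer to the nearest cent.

Risk-neutral probability p = (1 + 0.06 − 0.75)/(1.45 − 0.75) = 0.3100/0.7000 = 0.4429
Terminal stock prices: S_uu = 42.05, S_ud = 21.75, S_dd = 11.25
Terminal payoffs (K − S): max(-21.05, 0) = 0, max(-0.75, 0) = 0, max(9.75, 0) = 9.75
Node u (S = 29): V_u = 1/1.06·[0.4429·0.0000 + 0.5571·0.0000] = 0.0000
Node d (S = 15): V_d = 1/1.06·[0.4429·0.0000 + 0.5571·9.7500] = 5.1247
Node 0 (S = 20): V_0 = 1/1.06·[0.4429·0.0000 + 0.5571·5.1247] = 2.6936

$2.69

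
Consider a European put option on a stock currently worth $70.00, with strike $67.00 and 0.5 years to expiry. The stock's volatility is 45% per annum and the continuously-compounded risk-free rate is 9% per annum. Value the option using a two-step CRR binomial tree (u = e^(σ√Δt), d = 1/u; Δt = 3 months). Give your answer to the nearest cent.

CRR parameters: u = e^(σ√Δt) = e^(0.45·√0.25) = 1.2523, d = 1/u = 0.7985
Per-period rate: rΔt = 0.09·0.25 = 0.0225, so R = e^0.0225 = 1.0228
Risk-neutral probability p = (e^0.0225 − 0.7985)/(1.2523 − 0.7985) = 0.2242/0.4538 = 0.4941
Terminal stock prices: S_uu = 109.8, S_ud = 70, S_dd = 44.63
Terminal payoffs (K − S): max(-42.78, 0) = 0, max(-3, 0) = 0, max(22.37, 0) = 22.37
Node u (S = 87.66): V_u = e^(−0.0225)·[0.4941·0.0000 + 0.5059·0.0000] = 0.0000
Node d (S = 55.9): V_d = e^(−0.0225)·[0.4941·0.0000 + 0.5059·22.3660] = 11.0626
Node 0 (S = 70): V_0 = e^(−0.0225)·[0.4941·0.0000 + 0.5059·11.0626] = 5.4717

$5.47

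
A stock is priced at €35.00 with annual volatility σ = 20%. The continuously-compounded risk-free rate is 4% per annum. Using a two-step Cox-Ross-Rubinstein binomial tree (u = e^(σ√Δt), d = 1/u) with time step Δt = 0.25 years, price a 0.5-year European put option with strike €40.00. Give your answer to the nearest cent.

CRR parameters: u = e^(σ√Δt) = e^(0.2·√0.25) = 1.1052, d = 1/u = 0.9048
Per-period rate: rΔt = 0.04·0.25 = 0.01, so R = e^0.01 = 1.0101
Risk-neutral probability p = (e^0.01 − 0.9048)/(1.1052 − 0.9048) = 0.1052/0.2003 = 0.5252
Terminal stock prices: S_uu = 42.75, S_ud = 35, S_dd = 28.66
Terminal payoffs (K − S): max(-2.749, 0) = 0, max(5, 0) = 5, max(11.34, 0) = 11.34
Node u (S = 38.68): V_u = e^(−0.01)·[0.5252·0.0000 + 0.4748·5.0000] = 2.3504
Node d (S = 31.67): V_d = e^(−0.01)·[0.5252·5.0000 + 0.4748·11.3444] = 7.9327
Node 0 (S = 35): V_0 = e^(−0.01)·[0.5252·2.3504 + 0.4748·7.9327] = 4.9512

€4.95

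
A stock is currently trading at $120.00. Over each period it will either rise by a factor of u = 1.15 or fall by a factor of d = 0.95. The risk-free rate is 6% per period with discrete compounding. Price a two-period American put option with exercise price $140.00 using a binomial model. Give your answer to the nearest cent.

Risk-neutral probability p = (1 + 0.06 − 0.95)/(1.15 − 0.95) = 0.1100/0.2000 = 0.5500
Terminal stock prices: S_uu = 158.7, S_ud = 131.1, S_dd = 108.3
Terminal payoffs (K − S): max(-18.7, 0) = 0, max(8.9, 0) = 8.9, max(31.7, 0) = 31.7
Node u (S = 138): continuation = 1/1.06·[0.5500·0.0000 + 0.4500·8.9000] = 3.7783; exercise value = 2.0000 ≤ continuation, so V_u = 3.7783
Node d (S = 114): continuation = 1/1.06·[0.5500·8.9000 + 0.4500·31.7000] = 18.0755; exercise value = 26.0000 > continuation, so V_d = 26.0000 (exercise)
Node 0 (S = 120): continuation = 1/1.06·[0.5500·3.7783 + 0.4500·26.0000] = 12.9982; exercise value = 20.0000 > continuation, so V_0 = 20.0000 (exercise)

$20.00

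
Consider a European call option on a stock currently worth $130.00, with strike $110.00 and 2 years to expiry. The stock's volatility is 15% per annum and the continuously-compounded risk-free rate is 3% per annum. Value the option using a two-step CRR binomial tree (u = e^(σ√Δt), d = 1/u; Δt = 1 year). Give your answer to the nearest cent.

$28.86

CRR parameters: u = e^(σ√Δt) = e^(0.15·√1) = 1.1618, d = 1/u = 0.8607
Per-period rate: rΔt = 0.03·1 = 0.03, so R = e^0.03 = 1.0305
Risk-neutral probability p = (e^0.03 − 0.8607)/(1.1618 − 0.8607) = 0.1697/0.3011 = 0.5637
Terminal stock prices: S_uu = 175.5, S_ud = 130, S_dd = 96.31
Terminal payoffs (S − K): max(65.48, 0) = 65.48, max(20, 0) = 20, max(-13.69, 0) = 0
Node u (S = 151): V_u = e^(−0.03)·[0.5637·65.4816 + 0.4363·20.0000] = 44.2894
Node d (S = 111.9): V_d = e^(−0.03)·[0.5637·20.0000 + 0.4363·0.0000] = 10.9409
Node 0 (S = 130): V_0 = e^(−0.03)·[0.5637·44.2894 + 0.4363·10.9409] = 28.8607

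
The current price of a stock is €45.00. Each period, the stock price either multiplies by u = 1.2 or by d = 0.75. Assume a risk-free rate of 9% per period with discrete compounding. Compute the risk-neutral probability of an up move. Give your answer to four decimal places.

Risk-neutral probability p = (1 + 0.09 − 0.75)/(1.2 − 0.75) = 0.3400/0.4500 = 0.7556

p = 0.7556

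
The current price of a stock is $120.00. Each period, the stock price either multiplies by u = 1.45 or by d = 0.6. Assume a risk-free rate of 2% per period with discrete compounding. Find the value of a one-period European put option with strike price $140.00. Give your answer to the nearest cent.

$33.73

Risk-neutral probability p = (1 + 0.02 − 0.6)/(1.45 − 0.6) = 0.4200/0.8500 = 0.4941
Terminal stock prices: S_u = 174, S_d = 72
Terminal payoffs (K − S): max(-34, 0) = 0, max(68, 0) = 68
Node 0 (S = 120): V_0 = 1/1.02·[0.4941·0.0000 + 0.5059·68.0000] = 33.7255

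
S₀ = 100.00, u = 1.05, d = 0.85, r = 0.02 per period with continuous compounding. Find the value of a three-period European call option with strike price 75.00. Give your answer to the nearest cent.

Risk-neutral probability p = (e^0.02 − 0.85)/(1.05 − 0.85) = 0.1702/0.2000 = 0.8510
Terminal stock prices: S_uuu = 115.8, S_uud = 93.71, S_udd = 75.86, S_ddd = 61.41
Terminal payoffs (S − K): max(40.76, 0) = 40.76, max(18.71, 0) = 18.71, max(0.8625, 0) = 0.8625, max(-13.59, 0) = 0
Node uu (S = 110.2): V_uu = e^(−0.02)·[0.8510·40.7625 + 0.1490·18.7125] = 36.7351
Node ud (S = 89.25): V_ud = e^(−0.02)·[0.8510·18.7125 + 0.1490·0.8625] = 15.7351
Node dd (S = 72.25): V_dd = e^(−0.02)·[0.8510·0.8625 + 0.1490·0.0000] = 0.7195
Node u (S = 105): V_u = e^(−0.02)·[0.8510·36.7351 + 0.1490·15.7351] = 32.9408
Node d (S = 85): V_d = e^(−0.02)·[0.8510·15.7351 + 0.1490·0.7195] = 13.2306
Node 0 (S = 100): V_0 = e^(−0.02)·[0.8510·32.9408 + 0.1490·13.2306] = 29.4100

29.41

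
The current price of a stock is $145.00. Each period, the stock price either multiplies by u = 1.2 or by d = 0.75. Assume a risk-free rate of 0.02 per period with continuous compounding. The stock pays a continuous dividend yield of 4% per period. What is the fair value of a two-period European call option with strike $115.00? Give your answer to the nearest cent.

Per-period risk-free factor R = e^0.02 = 1.0202; dividend-adjusted growth = e^(0.02−0.04) = 0.9802.
Risk-neutral probability p = (0.9802 − 0.75)/(1.2 − 0.75) = 0.2302/0.4500 = 0.5116
Terminal stock prices: S_uu = 208.8, S_ud = 130.5, S_dd = 81.56
Terminal payoffs (S − K): max(93.8, 0) = 93.8, max(15.5, 0) = 15.5, max(-33.44, 0) = 0
Node u (S = 174): V_u = e^(−0.02)·[0.5116·93.8000 + 0.4884·15.5000] = 54.4545
Node d (S = 108.8): V_d = e^(−0.02)·[0.5116·15.5000 + 0.4884·0.0000] = 7.7721
Node 0 (S = 145): V_0 = e^(−0.02)·[0.5116·54.4545 + 0.4884·7.7721] = 31.0258

$31.03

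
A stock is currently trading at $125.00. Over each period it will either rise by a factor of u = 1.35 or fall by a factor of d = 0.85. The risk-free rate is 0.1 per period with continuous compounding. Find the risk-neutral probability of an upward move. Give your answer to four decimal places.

p = 0.5103

Risk-neutral probability p = (e^0.1 − 0.85)/(1.35 − 0.85) = 0.2552/0.5000 = 0.5103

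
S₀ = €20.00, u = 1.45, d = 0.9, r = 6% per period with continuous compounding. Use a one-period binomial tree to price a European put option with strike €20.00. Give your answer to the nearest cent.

Risk-neutral probability p = (e^0.06 − 0.9)/(1.45 − 0.9) = 0.1618/0.5500 = 0.2942
Terminal stock prices: S_u = 29, S_d = 18
Terminal payoffs (K − S): max(-9, 0) = 0, max(2, 0) = 2
Node 0 (S = 20): V_0 = e^(−0.06)·[0.2942·0.0000 + 0.7058·2.0000] = 1.3293

€1.33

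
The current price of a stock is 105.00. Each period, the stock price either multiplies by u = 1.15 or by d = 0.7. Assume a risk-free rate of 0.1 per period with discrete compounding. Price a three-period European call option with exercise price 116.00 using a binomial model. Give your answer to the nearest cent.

Risk-neutral probability p = (1 + 0.1 − 0.7)/(1.15 − 0.7) = 0.4000/0.4500 = 0.8889
Terminal stock prices: S_uuu = 159.7, S_uud = 97.2, S_udd = 59.17, S_ddd = 36.01
Terminal payoffs (S − K): max(43.69, 0) = 43.69, max(-18.8, 0) = 0, max(-56.83, 0) = 0, max(-79.99, 0) = 0
Node uu (S = 138.9): V_uu = 1/1.1·[0.8889·43.6919 + 0.1111·0.0000] = 35.3066
Node ud (S = 84.52): V_ud = 1/1.1·[0.8889·0.0000 + 0.1111·0.0000] = 0.0000
Node dd (S = 51.45): V_dd = 1/1.1·[0.8889·0.0000 + 0.1111·0.0000] = 0.0000
Node u (S = 120.7): V_u = 1/1.1·[0.8889·35.3066 + 0.1111·0.0000] = 28.5306
Node d (S = 73.5): V_d = 1/1.1·[0.8889·0.0000 + 0.1111·0.0000] = 0.0000
Node 0 (S = 105): V_0 = 1/1.1·[0.8889·28.5306 + 0.1111·0.0000] = 23.0550

23.05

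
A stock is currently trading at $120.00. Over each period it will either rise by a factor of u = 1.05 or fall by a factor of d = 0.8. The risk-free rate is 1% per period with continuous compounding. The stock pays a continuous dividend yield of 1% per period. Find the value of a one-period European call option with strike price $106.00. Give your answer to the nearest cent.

Per-period risk-free factor R = e^0.01 = 1.0101; dividend-adjusted growth = e^(0.01−0.01) = 1.0000.
Risk-neutral probability p = (1.0000 − 0.8)/(1.05 − 0.8) = 0.2000/0.2500 = 0.8000
Terminal stock prices: S_u = 126, S_d = 96
Terminal payoffs (S − K): max(20, 0) = 20, max(-10, 0) = 0
Node 0 (S = 120): V_0 = e^(−0.01)·[0.8000·20.0000 + 0.2000·0.0000] = 15.8408

$15.84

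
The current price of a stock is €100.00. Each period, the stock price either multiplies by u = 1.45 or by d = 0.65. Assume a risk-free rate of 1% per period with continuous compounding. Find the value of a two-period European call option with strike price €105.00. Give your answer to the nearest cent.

Risk-neutral probability p = (e^0.01 − 0.65)/(1.45 − 0.65) = 0.3601/0.8000 = 0.4501
Terminal stock prices: S_uu = 210.2, S_ud = 94.25, S_dd = 42.25
Terminal payoffs (S − K): max(105.2, 0) = 105.2, max(-10.75, 0) = 0, max(-62.75, 0) = 0
Node u (S = 145): V_u = e^(−0.01)·[0.4501·105.2500 + 0.5499·0.0000] = 46.8978
Node d (S = 65): V_d = e^(−0.01)·[0.4501·0.0000 + 0.5499·0.0000] = 0.0000
Node 0 (S = 100): V_0 = e^(−0.01)·[0.4501·46.8978 + 0.5499·0.0000] = 20.8969

€20.90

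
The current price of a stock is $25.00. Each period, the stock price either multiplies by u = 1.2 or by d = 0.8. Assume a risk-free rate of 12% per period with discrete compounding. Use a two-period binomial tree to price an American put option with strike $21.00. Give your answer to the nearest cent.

$0.18

Risk-neutral probability p = (1 + 0.12 − 0.8)/(1.2 − 0.8) = 0.3200/0.4000 = 0.8000
Terminal stock prices: S_uu = 36, S_ud = 24, S_dd = 16
Terminal payoffs (K − S): max(-15, 0) = 0, max(-3, 0) = 0, max(5, 0) = 5
Node u (S = 30): continuation = 1/1.12·[0.8000·0.0000 + 0.2000·0.0000] = 0.0000; exercise value = 0.0000 ≤ continuation, so V_u = 0.0000
Node d (S = 20): continuation = 1/1.12·[0.8000·0.0000 + 0.2000·5.0000] = 0.8929; exercise value = 1.0000 > continuation, so V_d = 1.0000 (exercise)
Node 0 (S = 25): continuation = 1/1.12·[0.8000·0.0000 + 0.2000·1.0000] = 0.1786; exercise value = 0.0000 ≤ continuation, so V_0 = 0.1786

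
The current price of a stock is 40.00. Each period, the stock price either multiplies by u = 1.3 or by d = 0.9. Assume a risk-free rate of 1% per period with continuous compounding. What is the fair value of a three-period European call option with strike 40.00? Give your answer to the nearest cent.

Risk-neutral probability p = (e^0.01 − 0.9)/(1.3 − 0.9) = 0.1101/0.4000 = 0.2751
Terminal stock prices: S_uuu = 87.88, S_uud = 60.84, S_udd = 42.12, S_ddd = 29.16
Terminal payoffs (S − K): max(47.88, 0) = 47.88, max(20.84, 0) = 20.84, max(2.12, 0) = 2.12, max(-10.84, 0) = 0
Node uu (S = 67.6): V_uu = e^(−0.01)·[0.2751·47.8800 + 0.7249·20.8400] = 27.9980
Node ud (S = 46.8): V_ud = e^(−0.01)·[0.2751·20.8400 + 0.7249·2.1200] = 7.1980
Node dd (S = 32.4): V_dd = e^(−0.01)·[0.2751·2.1200 + 0.7249·0.0000] = 0.5775
Node u (S = 52): V_u = e^(−0.01)·[0.2751·27.9980 + 0.7249·7.1980] = 12.7921
Node d (S = 36): V_d = e^(−0.01)·[0.2751·7.1980 + 0.7249·0.5775] = 2.3751
Node 0 (S = 40): V_0 = e^(−0.01)·[0.2751·12.7921 + 0.7249·2.3751] = 5.1889

5.19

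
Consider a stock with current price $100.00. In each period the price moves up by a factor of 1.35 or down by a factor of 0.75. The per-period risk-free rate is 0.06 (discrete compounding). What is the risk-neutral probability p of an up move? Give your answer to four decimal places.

p = 0.5167

Risk-neutral probability p = (1 + 0.06 − 0.75)/(1.35 − 0.75) = 0.3100/0.6000 = 0.5167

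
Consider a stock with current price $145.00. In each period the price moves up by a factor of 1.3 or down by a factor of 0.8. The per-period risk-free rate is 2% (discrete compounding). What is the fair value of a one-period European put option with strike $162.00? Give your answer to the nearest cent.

Risk-neutral probability p = (1 + 0.02 − 0.8)/(1.3 − 0.8) = 0.2200/0.5000 = 0.4400
Terminal stock prices: S_u = 188.5, S_d = 116
Terminal payoffs (K − S): max(-26.5, 0) = 0, max(46, 0) = 46
Node 0 (S = 145): V_0 = 1/1.02·[0.4400·0.0000 + 0.5600·46.0000] = 25.2549

$25.25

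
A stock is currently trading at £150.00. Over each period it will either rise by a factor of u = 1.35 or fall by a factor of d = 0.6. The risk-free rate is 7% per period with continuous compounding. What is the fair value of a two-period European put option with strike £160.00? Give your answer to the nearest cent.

£28.22

Risk-neutral probability p = (e^0.07 − 0.6)/(1.35 − 0.6) = 0.4725/0.7500 = 0.6300
Terminal stock prices: S_uu = 273.4, S_ud = 121.5, S_dd = 54
Terminal payoffs (K − S): max(-113.4, 0) = 0, max(38.5, 0) = 38.5, max(106, 0) = 106
Node u (S = 202.5): V_u = e^(−0.07)·[0.6300·0.0000 + 0.3700·38.5000] = 13.2816
Node d (S = 90): V_d = e^(−0.07)·[0.6300·38.5000 + 0.3700·106.0000] = 59.1830
Node 0 (S = 150): V_0 = e^(−0.07)·[0.6300·13.2816 + 0.3700·59.1830] = 28.2185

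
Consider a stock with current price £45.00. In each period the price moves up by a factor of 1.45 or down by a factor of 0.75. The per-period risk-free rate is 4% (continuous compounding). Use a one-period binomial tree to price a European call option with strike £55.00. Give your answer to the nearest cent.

£4.09

Risk-neutral probability p = (e^0.04 − 0.75)/(1.45 − 0.75) = 0.2908/0.7000 = 0.4154
Terminal stock prices: S_u = 65.25, S_d = 33.75
Terminal payoffs (S − K): max(10.25, 0) = 10.25, max(-21.25, 0) = 0
Node 0 (S = 45): V_0 = e^(−0.04)·[0.4154·10.2500 + 0.5846·0.0000] = 4.0913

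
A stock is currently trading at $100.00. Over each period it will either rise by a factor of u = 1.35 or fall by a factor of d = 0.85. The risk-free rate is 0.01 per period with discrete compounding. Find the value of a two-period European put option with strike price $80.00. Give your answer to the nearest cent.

Risk-neutral probability p = (1 + 0.01 − 0.85)/(1.35 − 0.85) = 0.1600/0.5000 = 0.3200
Terminal stock prices: S_uu = 182.3, S_ud = 114.8, S_dd = 72.25
Terminal payoffs (K − S): max(-102.3, 0) = 0, max(-34.75, 0) = 0, max(7.75, 0) = 7.75
Node u (S = 135): V_u = 1/1.01·[0.3200·0.0000 + 0.6800·0.0000] = 0.0000
Node d (S = 85): V_d = 1/1.01·[0.3200·0.0000 + 0.6800·7.7500] = 5.2178
Node 0 (S = 100): V_0 = 1/1.01·[0.3200·0.0000 + 0.6800·5.2178] = 3.5130

$3.51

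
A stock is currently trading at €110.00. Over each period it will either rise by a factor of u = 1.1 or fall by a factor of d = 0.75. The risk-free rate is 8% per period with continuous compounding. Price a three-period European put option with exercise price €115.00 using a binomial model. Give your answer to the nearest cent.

Risk-neutral probability p = (e^0.08 − 0.75)/(1.1 − 0.75) = 0.3333/0.3500 = 0.9522
Terminal stock prices: S_uuu = 146.4, S_uud = 99.83, S_udd = 68.06, S_ddd = 46.41
Terminal payoffs (K − S): max(-31.41, 0) = 0, max(15.17, 0) = 15.17, max(46.94, 0) = 46.94, max(68.59, 0) = 68.59
Node uu (S = 133.1): V_uu = e^(−0.08)·[0.9522·0.0000 + 0.0478·15.1750] = 0.6689
Node ud (S = 90.75): V_ud = e^(−0.08)·[0.9522·15.1750 + 0.0478·46.9375] = 15.4084
Node dd (S = 61.88): V_dd = e^(−0.08)·[0.9522·46.9375 + 0.0478·68.5938] = 44.2834
Node u (S = 121): V_u = e^(−0.08)·[0.9522·0.6689 + 0.0478·15.4084] = 1.2672
Node d (S = 82.5): V_d = e^(−0.08)·[0.9522·15.4084 + 0.0478·44.2834] = 15.4965
Node 0 (S = 110): V_0 = e^(−0.08)·[0.9522·1.2672 + 0.0478·15.4965] = 1.7970

€1.80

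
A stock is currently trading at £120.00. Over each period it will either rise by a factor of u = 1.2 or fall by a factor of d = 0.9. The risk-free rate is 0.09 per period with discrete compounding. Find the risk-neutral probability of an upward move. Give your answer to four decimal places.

Risk-neutral probability p = (1 + 0.09 − 0.9)/(1.2 − 0.9) = 0.1900/0.3000 = 0.6333

p = 0.6333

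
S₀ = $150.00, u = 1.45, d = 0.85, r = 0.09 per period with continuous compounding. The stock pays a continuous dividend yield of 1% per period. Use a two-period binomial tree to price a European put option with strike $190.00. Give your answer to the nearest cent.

$27.50

Per-period risk-free factor R = e^0.09 = 1.0942; dividend-adjusted growth = e^(0.09−0.01) = 1.0833.
Risk-neutral probability p = (1.0833 − 0.85)/(1.45 − 0.85) = 0.2333/0.6000 = 0.3888
Terminal stock prices: S_uu = 315.4, S_ud = 184.9, S_dd = 108.4
Terminal payoffs (K − S): max(-125.4, 0) = 0, max(5.125, 0) = 5.125, max(81.63, 0) = 81.63
Node u (S = 217.5): V_u = e^(−0.09)·[0.3888·0.0000 + 0.6112·5.1250] = 2.8627
Node d (S = 127.5): V_d = e^(−0.09)·[0.3888·5.1250 + 0.6112·81.6250] = 47.4156
Node 0 (S = 150): V_0 = e^(−0.09)·[0.3888·2.8627 + 0.6112·47.4156] = 27.5028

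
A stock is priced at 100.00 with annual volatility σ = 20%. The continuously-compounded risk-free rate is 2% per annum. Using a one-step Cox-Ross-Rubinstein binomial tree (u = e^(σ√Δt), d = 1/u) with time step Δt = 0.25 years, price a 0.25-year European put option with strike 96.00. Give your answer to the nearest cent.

CRR parameters: u = e^(σ√Δt) = e^(0.2·√0.25) = 1.1052, d = 1/u = 0.9048
Per-period rate: rΔt = 0.02·0.25 = 0.005, so R = e^0.005 = 1.0050
Risk-neutral probability p = (e^0.005 − 0.9048)/(1.1052 − 0.9048) = 0.1002/0.2003 = 0.5000
Terminal stock prices: S_u = 110.5, S_d = 90.48
Terminal payoffs (K − S): max(-14.52, 0) = 0, max(5.516, 0) = 5.516
Node 0 (S = 100): V_0 = e^(−0.005)·[0.5000·0.0000 + 0.5000·5.5163] = 2.7441

2.74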